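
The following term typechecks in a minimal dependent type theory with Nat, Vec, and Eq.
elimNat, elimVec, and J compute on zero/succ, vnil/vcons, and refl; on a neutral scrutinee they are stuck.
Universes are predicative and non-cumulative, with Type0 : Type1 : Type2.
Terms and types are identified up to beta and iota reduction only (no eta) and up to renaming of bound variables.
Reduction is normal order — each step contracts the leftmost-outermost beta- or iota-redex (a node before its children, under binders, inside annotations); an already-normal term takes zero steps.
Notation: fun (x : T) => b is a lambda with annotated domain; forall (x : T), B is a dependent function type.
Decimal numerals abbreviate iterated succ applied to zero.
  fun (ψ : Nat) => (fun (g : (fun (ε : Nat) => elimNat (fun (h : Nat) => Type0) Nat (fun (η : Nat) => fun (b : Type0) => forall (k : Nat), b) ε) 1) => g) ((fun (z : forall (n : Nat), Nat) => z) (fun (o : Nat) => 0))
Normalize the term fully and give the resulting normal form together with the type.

normal form:
  fun (ψ : Nat) => fun (g : Nat) => 0
inferred type:
  forall (ψ : Nat), forall (g : Nat), Nat
observation: normalization takes exactly 2 steps under the normal-order strategy.


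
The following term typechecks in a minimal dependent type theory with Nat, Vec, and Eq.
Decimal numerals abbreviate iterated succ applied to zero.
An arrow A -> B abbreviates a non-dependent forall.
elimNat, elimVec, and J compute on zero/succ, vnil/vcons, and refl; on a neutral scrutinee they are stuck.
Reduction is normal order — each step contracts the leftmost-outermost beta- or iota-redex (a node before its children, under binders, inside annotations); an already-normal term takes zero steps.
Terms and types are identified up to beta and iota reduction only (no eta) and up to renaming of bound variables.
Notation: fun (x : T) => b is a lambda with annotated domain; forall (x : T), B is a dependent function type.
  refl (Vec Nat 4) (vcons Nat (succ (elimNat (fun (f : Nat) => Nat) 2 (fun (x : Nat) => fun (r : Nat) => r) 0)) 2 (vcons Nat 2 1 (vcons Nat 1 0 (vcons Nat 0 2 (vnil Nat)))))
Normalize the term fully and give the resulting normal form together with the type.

normal form:
  refl (Vec Nat 4) (vcons Nat 3 2 (vcons Nat 2 1 (vcons Nat 1 0 (vcons Nat 0 2 (vnil Nat)))))
inferred type:
  Eq (Vec Nat 4) (vcons Nat 3 2 (vcons Nat 2 1 (vcons Nat 1 0 (vcons Nat 0 2 (vnil Nat))))) (vcons Nat 3 2 (vcons Nat 2 1 (vcons Nat 1 0 (vcons Nat 0 2 (vnil Nat)))))


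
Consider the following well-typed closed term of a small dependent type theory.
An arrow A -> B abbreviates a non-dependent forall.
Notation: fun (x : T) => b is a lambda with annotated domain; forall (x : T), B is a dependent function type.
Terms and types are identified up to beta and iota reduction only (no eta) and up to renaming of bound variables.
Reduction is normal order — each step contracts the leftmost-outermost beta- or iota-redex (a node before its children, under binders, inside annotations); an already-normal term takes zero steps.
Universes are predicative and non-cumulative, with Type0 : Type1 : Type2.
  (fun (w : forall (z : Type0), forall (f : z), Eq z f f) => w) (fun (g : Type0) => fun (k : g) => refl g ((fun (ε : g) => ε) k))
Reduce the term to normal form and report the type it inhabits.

reduced normal form:
  fun (w : Type0) => fun (z : w) => refl w z
the term's type:
  forall (w : Type0), forall (z : w), Eq w z z


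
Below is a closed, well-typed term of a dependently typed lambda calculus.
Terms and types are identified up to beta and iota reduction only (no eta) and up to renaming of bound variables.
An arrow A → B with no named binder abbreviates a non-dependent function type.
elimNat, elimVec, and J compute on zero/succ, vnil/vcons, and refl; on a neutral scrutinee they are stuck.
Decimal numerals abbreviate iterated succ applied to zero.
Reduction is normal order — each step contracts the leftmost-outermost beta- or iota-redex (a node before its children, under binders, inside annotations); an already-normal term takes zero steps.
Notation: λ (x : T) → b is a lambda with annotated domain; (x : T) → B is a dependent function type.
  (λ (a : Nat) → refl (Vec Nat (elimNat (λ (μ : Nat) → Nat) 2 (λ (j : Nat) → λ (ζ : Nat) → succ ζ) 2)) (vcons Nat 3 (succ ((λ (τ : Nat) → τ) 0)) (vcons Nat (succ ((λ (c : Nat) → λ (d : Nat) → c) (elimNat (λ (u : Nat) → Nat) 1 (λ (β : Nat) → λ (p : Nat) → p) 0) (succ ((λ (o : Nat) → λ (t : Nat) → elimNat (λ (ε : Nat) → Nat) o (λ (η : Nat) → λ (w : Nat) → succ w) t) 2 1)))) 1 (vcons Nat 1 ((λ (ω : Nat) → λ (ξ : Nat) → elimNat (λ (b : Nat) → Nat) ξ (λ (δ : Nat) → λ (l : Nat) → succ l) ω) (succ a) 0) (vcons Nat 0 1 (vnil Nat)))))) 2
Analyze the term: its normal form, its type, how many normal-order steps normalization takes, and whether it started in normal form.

reduced normal form:
  refl (Vec Nat 4) (vcons Nat 3 1 (vcons Nat 2 1 (vcons Nat 1 3 (vcons Nat 0 1 (vnil Nat)))))
the term's type:
  Eq (Vec Nat 4) (vcons Nat 3 1 (vcons Nat 2 1 (vcons Nat 1 3 (vcons Nat 0 1 (vnil Nat))))) (vcons Nat 3 1 (vcons Nat 2 1 (vcons Nat 1 3 (vcons Nat 0 1 (vnil Nat)))))
reduction steps (normal order): 24
started in normal form: no
first redex: a beta-redex


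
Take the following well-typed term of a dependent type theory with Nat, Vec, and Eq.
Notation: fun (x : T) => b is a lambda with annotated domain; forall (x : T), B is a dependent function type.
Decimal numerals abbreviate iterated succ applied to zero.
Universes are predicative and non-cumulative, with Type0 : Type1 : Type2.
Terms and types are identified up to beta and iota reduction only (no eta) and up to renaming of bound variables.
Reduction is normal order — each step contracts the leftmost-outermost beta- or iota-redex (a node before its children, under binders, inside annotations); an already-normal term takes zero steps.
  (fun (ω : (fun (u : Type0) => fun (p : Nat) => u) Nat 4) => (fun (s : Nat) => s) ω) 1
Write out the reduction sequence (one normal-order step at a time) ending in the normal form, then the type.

reduction (normal order):
  (fun (ω : (fun (u : Type0) => fun (p : Nat) => u) Nat 4) => (fun (s : Nat) => s) ω) 1
  ~> (fun (ω : Nat) => ω) 1
  ~> 1
type:
  Nat


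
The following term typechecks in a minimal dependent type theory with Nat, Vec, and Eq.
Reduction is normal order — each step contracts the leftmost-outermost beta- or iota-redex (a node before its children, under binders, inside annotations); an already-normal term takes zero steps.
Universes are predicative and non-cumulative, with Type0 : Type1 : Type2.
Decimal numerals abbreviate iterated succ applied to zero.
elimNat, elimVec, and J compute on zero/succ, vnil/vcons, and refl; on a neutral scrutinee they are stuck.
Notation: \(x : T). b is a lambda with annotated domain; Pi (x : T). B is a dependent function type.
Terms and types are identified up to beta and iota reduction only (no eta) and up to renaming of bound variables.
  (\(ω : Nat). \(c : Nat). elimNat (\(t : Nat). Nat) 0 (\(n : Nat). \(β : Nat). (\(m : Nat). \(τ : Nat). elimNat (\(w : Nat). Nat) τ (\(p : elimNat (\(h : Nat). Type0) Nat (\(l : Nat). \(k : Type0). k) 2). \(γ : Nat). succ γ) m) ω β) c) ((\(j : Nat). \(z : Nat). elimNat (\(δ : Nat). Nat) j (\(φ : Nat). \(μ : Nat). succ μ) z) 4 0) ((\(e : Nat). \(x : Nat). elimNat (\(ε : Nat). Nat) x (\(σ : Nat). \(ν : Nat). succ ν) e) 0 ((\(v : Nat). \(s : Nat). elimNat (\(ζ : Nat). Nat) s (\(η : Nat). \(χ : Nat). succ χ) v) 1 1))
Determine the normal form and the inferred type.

resulting normal form:
  8
inferred type:
  Nat
observation: normalization takes exactly 43 steps under the normal-order strategy.


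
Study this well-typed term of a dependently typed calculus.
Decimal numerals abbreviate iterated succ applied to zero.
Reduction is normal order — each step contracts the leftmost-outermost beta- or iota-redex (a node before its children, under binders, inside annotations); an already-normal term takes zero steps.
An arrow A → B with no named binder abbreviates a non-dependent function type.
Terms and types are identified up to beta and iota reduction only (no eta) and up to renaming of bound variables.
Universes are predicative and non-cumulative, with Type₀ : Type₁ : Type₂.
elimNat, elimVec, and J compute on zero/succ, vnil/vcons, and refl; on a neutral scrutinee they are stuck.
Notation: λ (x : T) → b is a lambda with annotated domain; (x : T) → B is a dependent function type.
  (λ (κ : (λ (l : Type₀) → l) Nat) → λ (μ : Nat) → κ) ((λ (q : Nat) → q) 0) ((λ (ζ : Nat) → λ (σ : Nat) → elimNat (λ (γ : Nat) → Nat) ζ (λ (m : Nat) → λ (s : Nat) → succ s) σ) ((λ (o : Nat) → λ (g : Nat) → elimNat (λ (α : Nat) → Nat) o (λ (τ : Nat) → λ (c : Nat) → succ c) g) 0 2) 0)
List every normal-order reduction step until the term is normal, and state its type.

normal-order reduction sequence:
  (λ (κ : (λ (l : Type₀) → l) Nat) → λ (μ : Nat) → κ) ((λ (q : Nat) → q) 0) ((λ (ζ : Nat) → λ (σ : Nat) → elimNat (λ (γ : Nat) → Nat) ζ (λ (m : Nat) → λ (s : Nat) → succ s) σ) ((λ (o : Nat) → λ (g : Nat) → elimNat (λ (α : Nat) → Nat) o (λ (τ : Nat) → λ (c : Nat) → succ c) g) 0 2) 0)
  ~> (λ (κ : Nat) → (λ (l : Nat) → l) 0) ((λ (μ : Nat) → λ (q : Nat) → elimNat (λ (ζ : Nat) → Nat) μ (λ (σ : Nat) → λ (γ : Nat) → succ γ) q) ((λ (m : Nat) → λ (s : Nat) → elimNat (λ (o : Nat) → Nat) m (λ (g : Nat) → λ (α : Nat) → succ α) s) 0 2) 0)
  ~> (λ (κ : Nat) → κ) 0
  ~> 0
the term's type:
  Nat


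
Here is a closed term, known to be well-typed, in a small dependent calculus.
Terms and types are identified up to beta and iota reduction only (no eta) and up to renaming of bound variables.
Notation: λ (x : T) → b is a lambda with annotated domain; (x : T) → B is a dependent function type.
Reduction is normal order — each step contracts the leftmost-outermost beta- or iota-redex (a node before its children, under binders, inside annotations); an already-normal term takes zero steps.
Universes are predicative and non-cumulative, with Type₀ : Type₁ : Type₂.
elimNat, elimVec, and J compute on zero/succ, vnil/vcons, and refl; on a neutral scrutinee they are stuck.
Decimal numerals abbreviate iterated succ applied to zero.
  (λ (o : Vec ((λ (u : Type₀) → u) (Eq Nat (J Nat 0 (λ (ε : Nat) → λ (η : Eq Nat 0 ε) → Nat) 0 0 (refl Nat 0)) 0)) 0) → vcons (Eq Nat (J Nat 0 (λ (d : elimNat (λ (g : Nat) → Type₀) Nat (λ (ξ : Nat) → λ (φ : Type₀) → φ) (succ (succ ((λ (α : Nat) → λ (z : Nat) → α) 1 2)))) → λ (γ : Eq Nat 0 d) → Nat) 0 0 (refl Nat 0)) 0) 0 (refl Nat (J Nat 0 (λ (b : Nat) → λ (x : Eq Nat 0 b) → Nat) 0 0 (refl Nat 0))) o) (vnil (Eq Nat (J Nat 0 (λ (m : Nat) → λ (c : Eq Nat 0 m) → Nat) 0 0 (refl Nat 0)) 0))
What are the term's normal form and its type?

normal form:
  vcons (Eq Nat 0 0) 0 (refl Nat 0) (vnil (Eq Nat 0 0))
inferred type:
  Vec (Eq Nat 0 0) 1
observation: reduction starts at a beta-redex, and 4 normal-order steps reach the normal form.


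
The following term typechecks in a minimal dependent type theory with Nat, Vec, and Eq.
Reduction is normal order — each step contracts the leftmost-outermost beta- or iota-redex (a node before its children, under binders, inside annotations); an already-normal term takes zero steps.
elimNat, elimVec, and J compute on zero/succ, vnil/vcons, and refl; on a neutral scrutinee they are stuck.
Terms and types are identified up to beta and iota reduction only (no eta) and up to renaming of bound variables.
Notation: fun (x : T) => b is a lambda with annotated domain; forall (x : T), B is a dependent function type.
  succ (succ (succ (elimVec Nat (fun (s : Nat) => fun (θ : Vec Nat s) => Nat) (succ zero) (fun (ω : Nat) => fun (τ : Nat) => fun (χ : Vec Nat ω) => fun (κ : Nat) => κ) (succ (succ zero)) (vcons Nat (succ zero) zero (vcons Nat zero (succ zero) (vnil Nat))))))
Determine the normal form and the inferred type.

resulting normal form:
  succ (succ (succ (succ zero)))
inferred type:
  Nat
observation: the leftmost-outermost redex is an elimVec iota-redex, and normalization takes 11 steps.


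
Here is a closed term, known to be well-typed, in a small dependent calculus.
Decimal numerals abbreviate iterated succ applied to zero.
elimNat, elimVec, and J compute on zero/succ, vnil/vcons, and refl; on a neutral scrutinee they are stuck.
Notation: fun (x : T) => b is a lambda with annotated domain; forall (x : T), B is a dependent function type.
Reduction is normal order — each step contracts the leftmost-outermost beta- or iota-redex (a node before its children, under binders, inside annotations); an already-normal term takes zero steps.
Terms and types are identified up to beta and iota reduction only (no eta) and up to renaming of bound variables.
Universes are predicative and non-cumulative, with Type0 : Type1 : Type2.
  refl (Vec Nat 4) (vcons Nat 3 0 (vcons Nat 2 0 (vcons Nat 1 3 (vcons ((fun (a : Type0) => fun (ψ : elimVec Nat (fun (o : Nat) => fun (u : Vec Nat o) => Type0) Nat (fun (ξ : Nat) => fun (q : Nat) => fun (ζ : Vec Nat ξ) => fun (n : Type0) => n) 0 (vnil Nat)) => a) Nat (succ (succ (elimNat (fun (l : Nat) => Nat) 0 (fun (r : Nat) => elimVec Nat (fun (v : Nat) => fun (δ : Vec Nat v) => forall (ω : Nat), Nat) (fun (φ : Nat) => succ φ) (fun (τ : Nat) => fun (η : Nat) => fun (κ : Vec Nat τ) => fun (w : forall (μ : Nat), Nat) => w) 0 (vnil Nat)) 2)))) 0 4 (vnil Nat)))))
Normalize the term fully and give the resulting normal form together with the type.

reduced normal form:
  refl (Vec Nat 4) (vcons Nat 3 0 (vcons Nat 2 0 (vcons Nat 1 3 (vcons Nat 0 4 (vnil Nat)))))
type:
  Eq (Vec Nat 4) (vcons Nat 3 0 (vcons Nat 2 0 (vcons Nat 1 3 (vcons Nat 0 4 (vnil Nat))))) (vcons Nat 3 0 (vcons Nat 2 0 (vcons Nat 1 3 (vcons Nat 0 4 (vnil Nat)))))


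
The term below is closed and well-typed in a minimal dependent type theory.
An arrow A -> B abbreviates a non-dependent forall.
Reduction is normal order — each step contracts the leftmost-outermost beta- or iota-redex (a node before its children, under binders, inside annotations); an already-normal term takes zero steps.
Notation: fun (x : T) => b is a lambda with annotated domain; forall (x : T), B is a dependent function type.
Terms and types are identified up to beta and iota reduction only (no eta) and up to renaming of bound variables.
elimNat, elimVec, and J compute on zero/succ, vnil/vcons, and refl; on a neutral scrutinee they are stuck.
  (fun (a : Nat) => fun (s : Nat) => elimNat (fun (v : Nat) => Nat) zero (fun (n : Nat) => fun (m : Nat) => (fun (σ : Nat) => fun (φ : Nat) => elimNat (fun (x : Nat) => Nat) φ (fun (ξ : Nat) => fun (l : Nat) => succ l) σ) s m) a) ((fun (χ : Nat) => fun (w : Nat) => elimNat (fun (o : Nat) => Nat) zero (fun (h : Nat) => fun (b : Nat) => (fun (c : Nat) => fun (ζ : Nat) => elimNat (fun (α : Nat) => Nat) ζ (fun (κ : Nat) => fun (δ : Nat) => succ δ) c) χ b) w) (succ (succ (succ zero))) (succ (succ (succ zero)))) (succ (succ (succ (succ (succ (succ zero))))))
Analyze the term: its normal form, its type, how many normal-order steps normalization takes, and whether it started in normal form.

normal form:
  succ (succ (succ (succ (succ (succ (succ (succ (succ (succ (succ (succ (succ (succ (succ (succ (succ (succ (succ (succ (succ (succ (succ (succ (succ (succ (succ (succ (succ (succ (succ (succ (succ (succ (succ (succ (succ (succ (succ (succ (succ (succ (succ (succ (succ (succ (succ (succ (succ (succ (succ (succ (succ (succ zero)))))))))))))))))))))))))))))))))))))))))))))))))))))
type:
  Nat
normal-order step count: 99
already normal: no
first contracted redex: a beta-redex


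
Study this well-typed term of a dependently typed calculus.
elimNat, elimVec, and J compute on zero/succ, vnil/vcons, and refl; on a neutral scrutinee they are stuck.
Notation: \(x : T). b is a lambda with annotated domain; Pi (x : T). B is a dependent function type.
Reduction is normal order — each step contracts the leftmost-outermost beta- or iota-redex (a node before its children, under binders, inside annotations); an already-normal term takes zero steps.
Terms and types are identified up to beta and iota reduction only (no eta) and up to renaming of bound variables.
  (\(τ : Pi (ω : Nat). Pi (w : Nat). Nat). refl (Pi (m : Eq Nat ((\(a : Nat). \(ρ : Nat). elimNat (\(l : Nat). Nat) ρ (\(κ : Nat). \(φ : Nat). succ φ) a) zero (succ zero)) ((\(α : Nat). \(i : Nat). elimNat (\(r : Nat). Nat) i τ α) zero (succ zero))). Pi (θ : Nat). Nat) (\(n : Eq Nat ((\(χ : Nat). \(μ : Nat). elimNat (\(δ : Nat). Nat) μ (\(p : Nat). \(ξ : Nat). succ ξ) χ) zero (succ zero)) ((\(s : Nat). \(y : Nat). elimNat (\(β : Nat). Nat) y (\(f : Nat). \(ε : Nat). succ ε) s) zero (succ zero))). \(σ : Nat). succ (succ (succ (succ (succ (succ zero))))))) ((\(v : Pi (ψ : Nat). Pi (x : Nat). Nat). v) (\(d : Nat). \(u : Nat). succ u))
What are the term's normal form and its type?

normal form:
  refl (Pi (τ : Eq Nat (succ zero) (succ zero)). Pi (ω : Nat). Nat) (\(w : Eq Nat (succ zero) (succ zero)). \(m : Nat). succ (succ (succ (succ (succ (succ zero))))))
inferred type:
  Eq (Pi (τ : Eq Nat (succ zero) (succ zero)). Pi (ω : Nat). Nat) (\(w : Eq Nat (succ zero) (succ zero)). \(m : Nat). succ (succ (succ (succ (succ (succ zero)))))) (\(a : Eq Nat (succ zero) (succ zero)). \(ρ : Nat). succ (succ (succ (succ (succ (succ zero))))))


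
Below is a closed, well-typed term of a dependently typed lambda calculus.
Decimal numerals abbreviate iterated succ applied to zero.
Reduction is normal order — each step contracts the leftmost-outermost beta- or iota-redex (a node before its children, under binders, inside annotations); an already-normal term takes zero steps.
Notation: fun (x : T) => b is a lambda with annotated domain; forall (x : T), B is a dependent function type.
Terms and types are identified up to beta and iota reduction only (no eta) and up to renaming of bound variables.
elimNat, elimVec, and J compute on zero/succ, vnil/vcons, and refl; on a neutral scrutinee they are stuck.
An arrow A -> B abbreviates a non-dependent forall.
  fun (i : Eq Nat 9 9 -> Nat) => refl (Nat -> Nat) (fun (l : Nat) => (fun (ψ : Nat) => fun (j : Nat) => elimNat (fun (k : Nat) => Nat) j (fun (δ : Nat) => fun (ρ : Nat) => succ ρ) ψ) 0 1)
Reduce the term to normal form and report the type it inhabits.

resulting normal form:
  fun (i : Eq Nat 9 9 -> Nat) => refl (Nat -> Nat) (fun (l : Nat) => 1)
the term's type:
  (Eq Nat 9 9 -> Nat) -> Eq (Nat -> Nat) (fun (i : Nat) => 1) (fun (l : Nat) => 1)
observation: normalization takes exactly 3 steps under the normal-order strategy.


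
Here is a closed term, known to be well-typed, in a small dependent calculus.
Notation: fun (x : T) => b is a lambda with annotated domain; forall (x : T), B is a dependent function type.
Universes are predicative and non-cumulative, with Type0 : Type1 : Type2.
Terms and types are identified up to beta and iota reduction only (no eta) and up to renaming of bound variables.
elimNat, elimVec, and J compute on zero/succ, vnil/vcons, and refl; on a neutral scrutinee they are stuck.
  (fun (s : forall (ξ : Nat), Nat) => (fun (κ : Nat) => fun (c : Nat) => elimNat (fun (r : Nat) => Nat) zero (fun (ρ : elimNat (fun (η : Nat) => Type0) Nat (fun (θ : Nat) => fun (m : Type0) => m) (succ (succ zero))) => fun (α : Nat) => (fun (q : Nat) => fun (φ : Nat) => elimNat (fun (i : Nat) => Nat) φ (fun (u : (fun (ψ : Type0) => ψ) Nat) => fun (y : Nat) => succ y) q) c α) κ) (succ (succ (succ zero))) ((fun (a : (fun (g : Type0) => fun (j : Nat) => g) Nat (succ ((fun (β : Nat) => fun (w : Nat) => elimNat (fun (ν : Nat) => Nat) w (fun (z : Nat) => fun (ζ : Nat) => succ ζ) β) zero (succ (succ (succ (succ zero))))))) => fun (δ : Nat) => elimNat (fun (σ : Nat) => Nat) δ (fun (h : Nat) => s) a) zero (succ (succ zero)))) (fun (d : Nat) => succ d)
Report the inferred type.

inferred type:
  Nat


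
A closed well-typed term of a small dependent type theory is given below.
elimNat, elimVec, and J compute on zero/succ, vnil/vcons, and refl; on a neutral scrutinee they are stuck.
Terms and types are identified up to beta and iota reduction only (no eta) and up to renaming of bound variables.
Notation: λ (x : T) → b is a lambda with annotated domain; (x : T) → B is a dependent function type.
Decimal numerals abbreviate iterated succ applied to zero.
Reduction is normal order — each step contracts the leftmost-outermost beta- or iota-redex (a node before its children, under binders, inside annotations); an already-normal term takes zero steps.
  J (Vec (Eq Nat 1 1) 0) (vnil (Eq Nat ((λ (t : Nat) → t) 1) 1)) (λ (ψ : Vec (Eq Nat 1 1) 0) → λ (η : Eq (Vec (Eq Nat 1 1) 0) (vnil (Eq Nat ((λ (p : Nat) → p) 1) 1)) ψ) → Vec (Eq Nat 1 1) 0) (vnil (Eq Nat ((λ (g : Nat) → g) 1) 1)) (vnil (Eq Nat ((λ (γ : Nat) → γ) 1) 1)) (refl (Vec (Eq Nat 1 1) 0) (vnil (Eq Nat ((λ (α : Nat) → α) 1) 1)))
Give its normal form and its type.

reduced normal form:
  vnil (Eq Nat 1 1)
the term's type:
  Vec (Eq Nat 1 1) 0
observation: 2 normal-order steps separate the term from its normal form.


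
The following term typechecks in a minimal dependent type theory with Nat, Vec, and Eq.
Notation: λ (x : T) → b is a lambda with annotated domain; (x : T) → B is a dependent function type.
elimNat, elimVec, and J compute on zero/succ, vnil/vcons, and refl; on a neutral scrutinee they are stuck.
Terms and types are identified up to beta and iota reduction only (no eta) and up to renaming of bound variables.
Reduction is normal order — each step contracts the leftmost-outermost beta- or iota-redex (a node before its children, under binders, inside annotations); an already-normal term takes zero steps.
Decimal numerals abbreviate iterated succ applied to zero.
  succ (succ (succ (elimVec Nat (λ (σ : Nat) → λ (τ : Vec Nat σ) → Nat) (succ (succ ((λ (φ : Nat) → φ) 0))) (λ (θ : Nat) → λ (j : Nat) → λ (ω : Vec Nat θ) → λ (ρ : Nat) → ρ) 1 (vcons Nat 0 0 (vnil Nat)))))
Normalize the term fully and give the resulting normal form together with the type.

resulting normal form:
  5
inferred type:
  Nat


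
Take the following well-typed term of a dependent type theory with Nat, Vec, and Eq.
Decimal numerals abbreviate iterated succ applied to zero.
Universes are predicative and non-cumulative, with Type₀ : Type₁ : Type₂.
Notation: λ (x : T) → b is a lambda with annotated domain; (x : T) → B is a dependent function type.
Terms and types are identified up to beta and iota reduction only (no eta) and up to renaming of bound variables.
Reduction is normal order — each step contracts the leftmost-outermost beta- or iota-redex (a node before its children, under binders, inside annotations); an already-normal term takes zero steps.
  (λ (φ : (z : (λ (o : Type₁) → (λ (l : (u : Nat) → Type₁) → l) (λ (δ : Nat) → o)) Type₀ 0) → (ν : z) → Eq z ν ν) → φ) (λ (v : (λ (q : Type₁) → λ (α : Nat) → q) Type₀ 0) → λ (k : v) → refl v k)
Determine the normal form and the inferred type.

reduced normal form:
  λ (φ : Type₀) → λ (z : φ) → refl φ z
inferred type:
  (φ : Type₀) → (z : φ) → Eq φ z z
observation: reduction starts at a beta-redex, and 3 normal-order steps reach the normal form.


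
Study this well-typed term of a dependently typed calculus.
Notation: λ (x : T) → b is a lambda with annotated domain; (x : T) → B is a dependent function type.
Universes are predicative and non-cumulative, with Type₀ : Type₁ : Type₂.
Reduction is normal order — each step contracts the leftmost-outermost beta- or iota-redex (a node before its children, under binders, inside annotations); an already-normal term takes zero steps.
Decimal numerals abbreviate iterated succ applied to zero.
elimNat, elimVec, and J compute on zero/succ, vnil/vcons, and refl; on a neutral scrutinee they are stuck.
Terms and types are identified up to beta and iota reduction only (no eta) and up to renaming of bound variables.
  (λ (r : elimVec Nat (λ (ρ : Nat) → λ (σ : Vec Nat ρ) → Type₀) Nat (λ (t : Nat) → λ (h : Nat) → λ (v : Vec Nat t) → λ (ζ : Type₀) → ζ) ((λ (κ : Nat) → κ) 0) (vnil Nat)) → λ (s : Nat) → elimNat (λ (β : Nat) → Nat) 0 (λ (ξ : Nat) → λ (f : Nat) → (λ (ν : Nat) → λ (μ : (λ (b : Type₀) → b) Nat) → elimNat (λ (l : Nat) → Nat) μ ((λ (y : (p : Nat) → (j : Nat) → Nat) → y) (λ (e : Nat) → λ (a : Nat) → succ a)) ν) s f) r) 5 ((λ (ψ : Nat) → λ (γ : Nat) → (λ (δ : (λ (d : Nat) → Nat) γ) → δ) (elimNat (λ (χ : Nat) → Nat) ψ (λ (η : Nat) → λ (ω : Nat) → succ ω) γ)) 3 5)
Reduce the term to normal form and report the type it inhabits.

reduced normal form:
  40
inferred type:
  Nat


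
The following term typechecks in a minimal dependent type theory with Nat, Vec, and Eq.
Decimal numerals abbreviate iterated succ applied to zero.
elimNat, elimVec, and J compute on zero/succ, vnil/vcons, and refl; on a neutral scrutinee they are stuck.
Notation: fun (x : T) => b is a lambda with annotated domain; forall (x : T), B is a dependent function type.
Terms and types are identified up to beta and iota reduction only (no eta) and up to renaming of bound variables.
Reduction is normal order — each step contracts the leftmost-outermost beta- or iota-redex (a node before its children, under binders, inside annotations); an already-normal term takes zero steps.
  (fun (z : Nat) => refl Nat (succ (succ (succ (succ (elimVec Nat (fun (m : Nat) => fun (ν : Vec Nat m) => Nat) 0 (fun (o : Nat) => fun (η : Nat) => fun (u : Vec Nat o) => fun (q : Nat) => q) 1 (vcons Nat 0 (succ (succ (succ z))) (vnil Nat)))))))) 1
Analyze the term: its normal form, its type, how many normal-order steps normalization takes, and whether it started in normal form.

resulting normal form:
  refl Nat 4
type:
  Eq Nat 4 4
reduction steps (normal order): 7
started in normal form: no
first redex: a beta-redex


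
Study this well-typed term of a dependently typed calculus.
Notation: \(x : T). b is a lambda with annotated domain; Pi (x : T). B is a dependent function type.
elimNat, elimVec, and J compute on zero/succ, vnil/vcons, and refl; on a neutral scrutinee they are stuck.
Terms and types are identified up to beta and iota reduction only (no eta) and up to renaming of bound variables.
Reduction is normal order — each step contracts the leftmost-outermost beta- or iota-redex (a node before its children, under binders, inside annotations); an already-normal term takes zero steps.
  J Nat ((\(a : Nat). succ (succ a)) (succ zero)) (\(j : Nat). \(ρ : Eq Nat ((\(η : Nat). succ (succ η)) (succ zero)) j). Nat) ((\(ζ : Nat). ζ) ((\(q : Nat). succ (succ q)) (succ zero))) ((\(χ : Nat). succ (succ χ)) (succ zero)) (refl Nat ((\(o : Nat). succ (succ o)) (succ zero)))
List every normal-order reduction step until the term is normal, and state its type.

normal-order reduction sequence:
  J Nat ((\(a : Nat). succ (succ a)) (succ zero)) (\(j : Nat). \(ρ : Eq Nat ((\(η : Nat). succ (succ η)) (succ zero)) j). Nat) ((\(ζ : Nat). ζ) ((\(q : Nat). succ (succ q)) (succ zero))) ((\(χ : Nat). succ (succ χ)) (succ zero)) (refl Nat ((\(o : Nat). succ (succ o)) (succ zero)))
  ~> (\(a : Nat). a) ((\(j : Nat). succ (succ j)) (succ zero))
  ~> (\(a : Nat). succ (succ a)) (succ zero)
  ~> succ (succ (succ zero))
type:
  Nat


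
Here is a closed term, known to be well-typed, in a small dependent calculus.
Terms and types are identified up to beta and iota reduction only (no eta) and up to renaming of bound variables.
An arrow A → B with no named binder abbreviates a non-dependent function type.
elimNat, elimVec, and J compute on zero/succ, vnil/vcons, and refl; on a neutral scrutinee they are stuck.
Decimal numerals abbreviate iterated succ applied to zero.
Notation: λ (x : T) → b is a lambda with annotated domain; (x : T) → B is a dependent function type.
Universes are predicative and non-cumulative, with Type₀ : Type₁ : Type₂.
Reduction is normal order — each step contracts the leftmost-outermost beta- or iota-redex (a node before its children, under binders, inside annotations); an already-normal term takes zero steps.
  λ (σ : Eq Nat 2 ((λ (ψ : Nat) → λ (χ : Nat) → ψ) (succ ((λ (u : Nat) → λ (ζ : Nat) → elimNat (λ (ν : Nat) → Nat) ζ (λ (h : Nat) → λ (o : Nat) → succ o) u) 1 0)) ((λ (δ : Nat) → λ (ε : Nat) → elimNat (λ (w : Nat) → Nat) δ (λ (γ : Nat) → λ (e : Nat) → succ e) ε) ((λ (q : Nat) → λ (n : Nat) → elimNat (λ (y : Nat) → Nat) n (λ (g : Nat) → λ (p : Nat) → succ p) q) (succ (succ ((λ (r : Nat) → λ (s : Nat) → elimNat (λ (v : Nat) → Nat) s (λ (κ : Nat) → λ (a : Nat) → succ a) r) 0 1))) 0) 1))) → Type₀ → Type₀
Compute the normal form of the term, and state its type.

normal form:
  λ (σ : Eq Nat 2 2) → Type₀ → Type₀
the term's type:
  Eq Nat 2 2 → Type₁
observation: the term reaches its normal form after 8 normal-order steps.


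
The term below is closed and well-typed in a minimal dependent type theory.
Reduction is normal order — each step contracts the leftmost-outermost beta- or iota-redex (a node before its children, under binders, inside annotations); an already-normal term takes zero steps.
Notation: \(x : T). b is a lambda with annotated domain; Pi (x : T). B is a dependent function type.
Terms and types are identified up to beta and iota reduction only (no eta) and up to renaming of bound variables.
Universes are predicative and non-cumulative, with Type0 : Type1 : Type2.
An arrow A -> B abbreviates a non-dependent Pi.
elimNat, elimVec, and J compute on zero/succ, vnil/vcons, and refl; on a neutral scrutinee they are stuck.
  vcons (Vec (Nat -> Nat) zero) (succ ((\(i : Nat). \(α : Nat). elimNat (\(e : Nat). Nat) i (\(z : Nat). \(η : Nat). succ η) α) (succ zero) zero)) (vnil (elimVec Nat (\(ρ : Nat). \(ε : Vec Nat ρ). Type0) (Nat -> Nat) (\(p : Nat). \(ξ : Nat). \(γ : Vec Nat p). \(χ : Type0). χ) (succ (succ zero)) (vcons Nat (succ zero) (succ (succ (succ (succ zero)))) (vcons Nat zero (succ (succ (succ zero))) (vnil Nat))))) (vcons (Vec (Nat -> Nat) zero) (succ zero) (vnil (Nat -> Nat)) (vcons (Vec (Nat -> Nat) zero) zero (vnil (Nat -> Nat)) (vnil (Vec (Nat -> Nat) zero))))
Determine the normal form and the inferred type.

resulting normal form:
  vcons (Vec (Nat -> Nat) zero) (succ (succ zero)) (vnil (Nat -> Nat)) (vcons (Vec (Nat -> Nat) zero) (succ zero) (vnil (Nat -> Nat)) (vcons (Vec (Nat -> Nat) zero) zero (vnil (Nat -> Nat)) (vnil (Vec (Nat -> Nat) zero))))
the term's type:
  Vec (Vec (Nat -> Nat) zero) (succ (succ (succ zero)))


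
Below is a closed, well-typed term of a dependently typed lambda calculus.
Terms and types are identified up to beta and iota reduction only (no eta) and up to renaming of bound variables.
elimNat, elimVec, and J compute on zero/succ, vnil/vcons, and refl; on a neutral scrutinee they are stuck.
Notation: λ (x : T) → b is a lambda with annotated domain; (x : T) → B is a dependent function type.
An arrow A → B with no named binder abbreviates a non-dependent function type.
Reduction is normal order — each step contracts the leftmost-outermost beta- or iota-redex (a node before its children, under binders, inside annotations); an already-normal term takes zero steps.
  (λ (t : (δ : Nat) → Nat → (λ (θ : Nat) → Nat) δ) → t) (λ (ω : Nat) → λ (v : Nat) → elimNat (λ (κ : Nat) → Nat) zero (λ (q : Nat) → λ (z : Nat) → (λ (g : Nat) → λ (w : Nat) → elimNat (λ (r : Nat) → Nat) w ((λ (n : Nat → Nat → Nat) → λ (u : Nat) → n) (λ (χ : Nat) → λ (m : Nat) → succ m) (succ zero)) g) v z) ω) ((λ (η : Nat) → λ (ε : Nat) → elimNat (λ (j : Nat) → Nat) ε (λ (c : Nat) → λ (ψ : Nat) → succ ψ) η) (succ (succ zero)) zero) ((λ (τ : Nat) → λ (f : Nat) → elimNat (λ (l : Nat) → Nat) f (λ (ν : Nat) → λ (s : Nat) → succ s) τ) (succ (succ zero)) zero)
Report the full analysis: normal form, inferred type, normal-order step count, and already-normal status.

reduced normal form:
  succ (succ (succ (succ zero)))
the term's type:
  Nat
normal-order step count: 39
term was already normal: no
first contracted redex: a beta-redex


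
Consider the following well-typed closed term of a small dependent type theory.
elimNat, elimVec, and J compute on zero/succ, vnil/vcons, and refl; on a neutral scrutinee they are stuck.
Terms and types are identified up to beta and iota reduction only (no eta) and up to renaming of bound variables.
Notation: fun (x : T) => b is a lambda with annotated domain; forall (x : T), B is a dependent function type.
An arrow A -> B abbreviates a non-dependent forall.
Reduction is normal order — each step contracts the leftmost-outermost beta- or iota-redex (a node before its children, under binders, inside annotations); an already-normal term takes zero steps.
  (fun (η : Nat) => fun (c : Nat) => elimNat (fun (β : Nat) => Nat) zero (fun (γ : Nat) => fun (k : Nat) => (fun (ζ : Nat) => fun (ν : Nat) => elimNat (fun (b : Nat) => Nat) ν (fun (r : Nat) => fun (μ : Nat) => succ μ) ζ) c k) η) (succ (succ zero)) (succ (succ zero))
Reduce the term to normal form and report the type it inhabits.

normal form:
  succ (succ (succ (succ zero)))
inferred type:
  Nat
observation: 27 normal-order steps separate the term from its normal form.


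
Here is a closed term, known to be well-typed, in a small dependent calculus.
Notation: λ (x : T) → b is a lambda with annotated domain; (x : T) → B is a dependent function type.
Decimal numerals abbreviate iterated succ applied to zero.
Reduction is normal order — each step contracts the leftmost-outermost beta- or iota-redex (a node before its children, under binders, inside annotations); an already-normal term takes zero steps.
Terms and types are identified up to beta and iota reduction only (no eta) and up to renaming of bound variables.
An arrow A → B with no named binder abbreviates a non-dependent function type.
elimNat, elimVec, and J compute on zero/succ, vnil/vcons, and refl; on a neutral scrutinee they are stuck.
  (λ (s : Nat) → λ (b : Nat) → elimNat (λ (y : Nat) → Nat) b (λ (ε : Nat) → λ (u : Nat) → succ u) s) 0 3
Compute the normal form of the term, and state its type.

resulting normal form:
  3
the term's type:
  Nat
observation: reduction starts at a beta-redex, and 3 normal-order steps reach the normal form.


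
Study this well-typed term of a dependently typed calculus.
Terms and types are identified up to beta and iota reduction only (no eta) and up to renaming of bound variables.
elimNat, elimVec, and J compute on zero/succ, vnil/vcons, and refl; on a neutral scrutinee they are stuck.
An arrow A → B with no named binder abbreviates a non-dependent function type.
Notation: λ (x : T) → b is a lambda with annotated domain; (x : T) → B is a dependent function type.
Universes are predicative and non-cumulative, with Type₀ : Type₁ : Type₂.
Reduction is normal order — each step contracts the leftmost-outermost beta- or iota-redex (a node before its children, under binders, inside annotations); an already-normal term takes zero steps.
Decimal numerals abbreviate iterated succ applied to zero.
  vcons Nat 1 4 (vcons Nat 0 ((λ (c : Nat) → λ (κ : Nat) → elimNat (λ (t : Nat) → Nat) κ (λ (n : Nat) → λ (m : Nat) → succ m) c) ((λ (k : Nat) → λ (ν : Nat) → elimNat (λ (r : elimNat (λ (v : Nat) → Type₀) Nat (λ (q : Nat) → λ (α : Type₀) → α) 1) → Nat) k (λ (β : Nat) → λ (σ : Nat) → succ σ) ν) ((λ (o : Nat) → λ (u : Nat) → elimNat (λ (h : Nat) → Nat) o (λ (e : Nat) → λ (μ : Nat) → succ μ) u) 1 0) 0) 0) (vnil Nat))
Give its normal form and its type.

resulting normal form:
  vcons Nat 1 4 (vcons Nat 0 1 (vnil Nat))
inferred type:
  Vec Nat 2


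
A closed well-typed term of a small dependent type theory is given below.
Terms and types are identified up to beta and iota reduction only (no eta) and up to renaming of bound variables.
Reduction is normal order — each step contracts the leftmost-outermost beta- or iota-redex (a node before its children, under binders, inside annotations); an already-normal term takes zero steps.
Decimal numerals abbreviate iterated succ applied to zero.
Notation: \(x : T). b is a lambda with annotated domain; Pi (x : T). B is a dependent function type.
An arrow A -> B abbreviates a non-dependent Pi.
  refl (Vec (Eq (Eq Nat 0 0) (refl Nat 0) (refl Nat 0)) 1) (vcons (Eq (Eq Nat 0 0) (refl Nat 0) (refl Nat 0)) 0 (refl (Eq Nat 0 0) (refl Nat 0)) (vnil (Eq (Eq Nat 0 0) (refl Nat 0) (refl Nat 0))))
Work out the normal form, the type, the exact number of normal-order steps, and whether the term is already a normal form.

reduced normal form:
  refl (Vec (Eq (Eq Nat 0 0) (refl Nat 0) (refl Nat 0)) 1) (vcons (Eq (Eq Nat 0 0) (refl Nat 0) (refl Nat 0)) 0 (refl (Eq Nat 0 0) (refl Nat 0)) (vnil (Eq (Eq Nat 0 0) (refl Nat 0) (refl Nat 0))))
inferred type:
  Eq (Vec (Eq (Eq Nat 0 0) (refl Nat 0) (refl Nat 0)) 1) (vcons (Eq (Eq Nat 0 0) (refl Nat 0) (refl Nat 0)) 0 (refl (Eq Nat 0 0) (refl Nat 0)) (vnil (Eq (Eq Nat 0 0) (refl Nat 0) (refl Nat 0)))) (vcons (Eq (Eq Nat 0 0) (refl Nat 0) (refl Nat 0)) 0 (refl (Eq Nat 0 0) (refl Nat 0)) (vnil (Eq (Eq Nat 0 0) (refl Nat 0) (refl Nat 0))))
reduction steps (normal order): 0
started in normal form: yes


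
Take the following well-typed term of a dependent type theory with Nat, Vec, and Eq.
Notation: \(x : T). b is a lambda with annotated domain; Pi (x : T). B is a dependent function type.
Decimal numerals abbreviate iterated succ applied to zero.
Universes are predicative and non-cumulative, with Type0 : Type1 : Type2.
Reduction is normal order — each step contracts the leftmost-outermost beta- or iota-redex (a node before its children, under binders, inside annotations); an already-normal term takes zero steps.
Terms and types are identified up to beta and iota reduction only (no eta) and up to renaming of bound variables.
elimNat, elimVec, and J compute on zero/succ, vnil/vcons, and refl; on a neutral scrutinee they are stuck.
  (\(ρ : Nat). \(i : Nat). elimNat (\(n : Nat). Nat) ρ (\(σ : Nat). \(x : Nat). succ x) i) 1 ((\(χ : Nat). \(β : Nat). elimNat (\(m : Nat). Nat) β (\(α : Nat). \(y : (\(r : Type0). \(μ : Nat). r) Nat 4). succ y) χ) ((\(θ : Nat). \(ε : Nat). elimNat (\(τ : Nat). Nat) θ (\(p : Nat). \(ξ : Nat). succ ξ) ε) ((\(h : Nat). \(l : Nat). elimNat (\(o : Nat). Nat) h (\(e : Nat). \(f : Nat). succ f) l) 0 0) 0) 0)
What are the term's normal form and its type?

normal form:
  1
the term's type:
  Nat


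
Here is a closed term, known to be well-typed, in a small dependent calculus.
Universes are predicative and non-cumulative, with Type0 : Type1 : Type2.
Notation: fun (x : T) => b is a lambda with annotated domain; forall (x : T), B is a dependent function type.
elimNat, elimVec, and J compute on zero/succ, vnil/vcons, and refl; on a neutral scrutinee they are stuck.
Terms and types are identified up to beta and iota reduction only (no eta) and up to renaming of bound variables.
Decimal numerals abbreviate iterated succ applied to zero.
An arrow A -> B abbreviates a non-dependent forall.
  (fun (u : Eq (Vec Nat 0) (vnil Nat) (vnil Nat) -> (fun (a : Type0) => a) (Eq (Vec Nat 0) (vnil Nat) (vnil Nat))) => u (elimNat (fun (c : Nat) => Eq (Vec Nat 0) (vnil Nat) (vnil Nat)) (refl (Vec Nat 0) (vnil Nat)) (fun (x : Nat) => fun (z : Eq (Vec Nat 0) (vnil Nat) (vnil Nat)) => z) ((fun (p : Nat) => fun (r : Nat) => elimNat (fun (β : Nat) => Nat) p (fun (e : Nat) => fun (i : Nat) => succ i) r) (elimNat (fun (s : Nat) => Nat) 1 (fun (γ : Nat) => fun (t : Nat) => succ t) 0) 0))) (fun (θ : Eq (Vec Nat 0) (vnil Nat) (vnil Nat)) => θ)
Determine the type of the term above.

inferred type:
  Eq (Vec Nat 0) (vnil Nat) (vnil Nat)


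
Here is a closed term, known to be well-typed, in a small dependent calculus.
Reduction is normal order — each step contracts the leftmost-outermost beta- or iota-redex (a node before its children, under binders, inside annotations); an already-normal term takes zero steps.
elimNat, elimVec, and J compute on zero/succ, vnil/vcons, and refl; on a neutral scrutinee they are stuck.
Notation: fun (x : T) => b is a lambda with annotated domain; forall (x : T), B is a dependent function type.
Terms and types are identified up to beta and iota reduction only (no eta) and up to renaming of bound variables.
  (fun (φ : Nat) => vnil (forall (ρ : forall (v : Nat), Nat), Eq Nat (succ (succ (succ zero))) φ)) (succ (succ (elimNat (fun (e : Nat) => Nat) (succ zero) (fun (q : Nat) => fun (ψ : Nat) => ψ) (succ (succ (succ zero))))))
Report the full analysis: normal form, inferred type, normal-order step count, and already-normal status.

reduced normal form:
  vnil (forall (φ : forall (ρ : Nat), Nat), Eq Nat (succ (succ (succ zero))) (succ (succ (succ zero))))
the term's type:
  Vec (forall (φ : forall (ρ : Nat), Nat), Eq Nat (succ (succ (succ zero))) (succ (succ (succ zero)))) zero
normal-order step count: 11
started in normal form: no
first redex: a beta-redex
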